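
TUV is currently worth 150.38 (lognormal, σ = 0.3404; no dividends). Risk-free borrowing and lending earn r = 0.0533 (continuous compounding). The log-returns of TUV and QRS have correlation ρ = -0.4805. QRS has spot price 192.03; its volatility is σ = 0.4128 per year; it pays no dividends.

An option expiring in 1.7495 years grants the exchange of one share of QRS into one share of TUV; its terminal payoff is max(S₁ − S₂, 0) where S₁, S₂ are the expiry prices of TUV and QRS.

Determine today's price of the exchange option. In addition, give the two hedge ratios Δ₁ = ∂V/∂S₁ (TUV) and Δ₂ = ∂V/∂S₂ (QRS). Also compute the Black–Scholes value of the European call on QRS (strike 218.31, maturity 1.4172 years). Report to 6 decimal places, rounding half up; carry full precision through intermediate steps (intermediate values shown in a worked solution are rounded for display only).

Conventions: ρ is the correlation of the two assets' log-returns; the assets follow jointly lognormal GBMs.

exchange price = 38.202207
Δ1 = 0.557447
Δ2 = -0.237601
price(QRS call K=218.31) = 33.298121

σ_eff = √(σ₁² + σ₂² − 2ρσ₁σ₂) = √(0.3404² + 0.4128² − 2·-0.4805·0.3404·0.4128) = 0.649086
d₁ = (ln(S₁/S₂) + (q₂ − q₁ + σ_eff²/2)T) / (σ_eff√T) = (ln(150.38/192.03) + (0.0 − 0.0 + 0.210656)·1.7495) / 0.858538 = 0.144498
d₂ = d₁ − σ_eff√T = 0.144498 − 0.858538 = -0.714039
N(d₁) = 0.557447,  N(d₂) = 0.237601
V = S₁·e^{−q₁T}·N(d₁) − S₂·e^{−q₂T}·N(d₂) = 83.828810 − 45.626603 = 38.202207
Δ₁ = e^{−q₁T}·N(d₁) = 0.557447;  Δ₂ = −e^{−q₂T}·N(d₂) = -0.237601
[vanilla: QRS call K=218.31]
σ√T = 0.4128·√1.4172 = 0.491423
d₁ = (ln(S/K) + (r+σ²/2)T) / (σ√T) = (ln(192.03/218.31) + (0.0533+0.4128²/2)·1.4172) / 0.491423 = (-0.128264 + 0.196285) / 0.491423 = 0.138415
d₂ = d₁ − σ√T = 0.138415 − 0.491423 = -0.353007
e^{−rT} = 0.927246
N(d₁) = 0.555044,  N(d₂) = 0.362041
price = S·N(d₁) − K·e^{−rT}·N(d₂) = 106.585085 − 73.286964 = 33.298121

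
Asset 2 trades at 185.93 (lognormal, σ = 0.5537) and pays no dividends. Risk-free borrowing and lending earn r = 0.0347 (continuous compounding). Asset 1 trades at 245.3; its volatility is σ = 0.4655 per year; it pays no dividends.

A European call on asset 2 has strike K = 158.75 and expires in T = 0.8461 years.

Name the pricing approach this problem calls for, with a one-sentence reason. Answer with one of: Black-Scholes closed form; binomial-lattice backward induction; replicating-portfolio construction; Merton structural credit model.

framework: Black-Scholes closed form

Key observation: the strike-158.75 call on asset 2 is European-exercise on a continuously-modelled lognormal underlying, so its value is a single closed-form evaluation.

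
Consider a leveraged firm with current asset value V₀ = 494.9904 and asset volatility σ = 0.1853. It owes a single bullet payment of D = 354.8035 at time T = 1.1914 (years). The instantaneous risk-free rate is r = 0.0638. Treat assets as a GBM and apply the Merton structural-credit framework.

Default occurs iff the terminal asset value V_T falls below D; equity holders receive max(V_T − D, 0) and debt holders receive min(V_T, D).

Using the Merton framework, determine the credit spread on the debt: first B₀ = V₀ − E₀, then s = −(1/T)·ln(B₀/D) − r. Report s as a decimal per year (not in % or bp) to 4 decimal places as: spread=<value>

spread=0.0017

With assets at 494.9904 and a single debt payment of 354.8035 at 1.1914 years:
d₁ = [ln(V₀/D) + (r + σ²/2)T] / (σ√T)
   = [ln(494.9904/354.8035) + (0.0638 + 0.5·0.1853²)·1.1914] / (0.1853·√1.1914)
   = [0.332974 + 0.096465] / 0.202257 = 2.123234
d₂ = d₁ − σ√T = 2.123234 − 0.202257 = 1.920977
N(d₁) = 0.983133,  N(d₂) = 0.972633,  e^(−rT) = 0.926806
E₀ = V₀·N(d₁) − D·e^(−rT)·N(d₂)
   = 494.9904·0.983133 − 354.8035·0.926806·0.972633 = 166.806728
B₀ = V₀ − E₀ = 494.9904 − 166.806728 = 328.183672
spread = −(1/T)·ln(B₀/D) − r = −(1/1.1914)·ln(328.183672/354.8035) − 0.0638 = 0.00166138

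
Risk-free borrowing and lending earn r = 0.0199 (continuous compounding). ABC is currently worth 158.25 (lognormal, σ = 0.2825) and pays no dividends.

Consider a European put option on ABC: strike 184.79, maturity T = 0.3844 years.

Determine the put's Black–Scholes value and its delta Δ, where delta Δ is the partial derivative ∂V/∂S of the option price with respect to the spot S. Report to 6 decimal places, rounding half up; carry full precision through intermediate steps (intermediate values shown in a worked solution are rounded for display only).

price = 28.455679
Δ = -0.774563

σ√T = 0.2825·√0.3844 = 0.175150
d₁ = (ln(S/K) + (r+σ²/2)T) / (σ√T) = (ln(158.25/184.79) + (0.0199+0.2825²/2)·0.3844) / 0.175150 = (-0.155044 + 0.022988) / 0.175150 = -0.753958
d₂ = d₁ − σ√T = -0.753958 − 0.175150 = -0.929108
e^{−rT} = 0.992380
N(−d₁) = 0.774563,  N(−d₂) = 0.823583
Put price V = K·e^{−rT}·N(−d₂) − S·N(−d₁) = 151.030217 − 122.574538 = 28.455679
Δ = −N(−d₁) = -0.774563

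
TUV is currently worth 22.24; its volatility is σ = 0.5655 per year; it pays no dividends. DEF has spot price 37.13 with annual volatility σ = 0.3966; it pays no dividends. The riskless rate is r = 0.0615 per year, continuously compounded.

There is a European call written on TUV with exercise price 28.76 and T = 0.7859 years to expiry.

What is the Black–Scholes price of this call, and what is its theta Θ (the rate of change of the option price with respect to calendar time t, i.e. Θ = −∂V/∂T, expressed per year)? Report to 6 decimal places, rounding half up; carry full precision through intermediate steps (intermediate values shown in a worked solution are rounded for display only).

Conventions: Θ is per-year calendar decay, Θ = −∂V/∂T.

price = 2.740581
Θ = -3.216541

σ√T = 0.5655·√0.7859 = 0.501321
d₁ = (ln(S/K) + (r+σ²/2)T) / (σ√T) = (ln(22.24/28.76) + (0.0615+0.5655²/2)·0.7859) / 0.501321 = (-0.257093 + 0.173994) / 0.501321 = -0.165759
d₂ = d₁ − σ√T = -0.165759 − 0.501321 = -0.667081
e^{−rT} = 0.952817
N(d₁) = 0.434173,  N(d₂) = 0.252360
Call price V = S·N(d₁) − K·e^{−rT}·N(d₂) = 9.656013 − 6.915431 = 2.740581
φ(d₁) = (1/√(2π))·e^{−d₁²/2} = 0.393499
Θ = −S·φ(d₁)·σ/(2√T) − r·K·e^{−rT}·N(d₂) = −2.791242 − 0.425299 = -3.216541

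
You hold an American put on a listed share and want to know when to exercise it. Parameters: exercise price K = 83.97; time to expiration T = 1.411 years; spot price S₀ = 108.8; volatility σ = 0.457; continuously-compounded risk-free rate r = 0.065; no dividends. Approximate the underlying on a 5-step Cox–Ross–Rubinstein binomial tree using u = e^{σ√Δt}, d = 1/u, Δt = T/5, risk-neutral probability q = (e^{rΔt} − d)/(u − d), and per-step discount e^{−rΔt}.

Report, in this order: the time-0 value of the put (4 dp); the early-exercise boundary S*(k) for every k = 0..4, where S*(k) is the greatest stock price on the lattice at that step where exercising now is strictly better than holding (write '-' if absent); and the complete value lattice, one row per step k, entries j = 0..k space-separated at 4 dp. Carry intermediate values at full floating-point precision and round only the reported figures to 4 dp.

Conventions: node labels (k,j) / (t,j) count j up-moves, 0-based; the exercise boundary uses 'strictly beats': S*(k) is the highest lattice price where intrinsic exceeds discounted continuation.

price = 7.4825
boundary = - - - 52.5204 66.9517
tree:
7.4825
12.4816 2.2995
20.2310 4.4812 0.0000
31.4496 8.7328 0.0000 0.0000
42.7703 17.0183 0.0000 0.0000 0.0000
51.6508 31.4496 0.0000 0.0000 0.0000 0.0000

Δt=0.28220, u=1.27478, d=0.78445, q=0.47736, disc=e^(-rΔt)=0.98182
k=5 terminal: V=max(K-S,0) → 51.6508 31.4496 0.0000 0.0000 0.0000 0.0000
k=4: j=0 S=41.1997 intr=42.7703 cont=41.2440 V=42.7703[EX]; j=1 S=66.9517 intr=17.0183 cont=16.1381 V=17.0183[EX]; j=2 S=108.8000 intr=0.0000 cont=0.0000 V=0.0000[hold]; j=3 S=176.8056 intr=0.0000 cont=0.0000 V=0.0000[hold]; j=4 S=287.3183 intr=0.0000 cont=0.0000 V=0.0000[hold]  S*(4)=66.9517
k=3: j=0 S=52.5204 intr=31.4496 cont=29.9234 V=31.4496[EX]; j=1 S=85.3484 intr=0.0000 cont=8.7328 V=8.7328[hold]; j=2 S=138.6955 intr=0.0000 cont=0.0000 V=0.0000[hold]; j=3 S=225.3874 intr=0.0000 cont=0.0000 V=0.0000[hold]  S*(3)=52.5204
k=2: j=0 S=66.9517 intr=17.0183 cont=20.2310 V=20.2310[hold]; j=1 S=108.8000 intr=0.0000 cont=4.4812 V=4.4812[hold]; j=2 S=176.8056 intr=0.0000 cont=0.0000 V=0.0000[hold]  S*(2)=-
k=1: j=0 S=85.3484 intr=0.0000 cont=12.4816 V=12.4816[hold]; j=1 S=138.6955 intr=0.0000 cont=2.2995 V=2.2995[hold]  S*(1)=-
k=0: j=0 S=108.8000 intr=0.0000 cont=7.4825 V=7.4825[hold]  S*(0)=-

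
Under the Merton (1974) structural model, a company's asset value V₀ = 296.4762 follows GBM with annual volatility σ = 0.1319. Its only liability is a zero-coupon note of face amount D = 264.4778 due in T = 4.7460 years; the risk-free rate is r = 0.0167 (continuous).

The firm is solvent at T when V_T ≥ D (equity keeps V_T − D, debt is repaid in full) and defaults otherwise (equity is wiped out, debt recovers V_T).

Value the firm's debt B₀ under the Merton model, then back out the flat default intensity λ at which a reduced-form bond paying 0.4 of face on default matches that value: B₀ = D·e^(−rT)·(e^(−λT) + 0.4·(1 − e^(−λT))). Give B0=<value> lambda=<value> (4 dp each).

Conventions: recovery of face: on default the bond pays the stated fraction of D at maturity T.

Work the structural quantities from V₀ = 296.4762 against face 264.4778:
d₁ = [ln(V₀/D) + (r + σ²/2)T] / (σ√T)
   = [ln(296.4762/264.4778) + (0.0167 + 0.5·0.1319²)·4.7460] / (0.1319·√4.7460)
   = [0.114210 + 0.120543] / 0.287348 = 0.816961
d₂ = d₁ − σ√T = 0.816961 − 0.287348 = 0.529613
N(d₁) = 0.793025,  N(d₂) = 0.701810,  e^(−rT) = 0.923801
E₀ = V₀·N(d₁) − D·e^(−rT)·N(d₂)
   = 296.4762·0.793025 − 264.4778·0.923801·0.701810 = 63.643298
B₀ = V₀ − E₀ = 296.4762 − 63.643298 = 232.832902
e^(−λT) = (B₀·e^(rT)/D − 0.4)/(1 − 0.4) = (232.8329·1.082484/264.4778 − 0.4)/0.6 = 0.92160677
λ = −ln(0.92160677)/4.7460 = 0.017201

B0=232.8329 lambda=0.0172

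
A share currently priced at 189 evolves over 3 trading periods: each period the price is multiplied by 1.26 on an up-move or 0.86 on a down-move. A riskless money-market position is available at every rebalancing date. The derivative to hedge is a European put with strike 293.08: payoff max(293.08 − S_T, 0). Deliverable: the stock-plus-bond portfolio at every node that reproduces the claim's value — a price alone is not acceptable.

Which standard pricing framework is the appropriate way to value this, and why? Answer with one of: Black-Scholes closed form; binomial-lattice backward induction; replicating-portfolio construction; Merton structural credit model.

framework: replicating-portfolio construction

Key observation: the mandate to exhibit the hedge at every date and state singles out the replicating-portfolio construction on the 3-period tree with factors 1.26 and 0.86 from 189.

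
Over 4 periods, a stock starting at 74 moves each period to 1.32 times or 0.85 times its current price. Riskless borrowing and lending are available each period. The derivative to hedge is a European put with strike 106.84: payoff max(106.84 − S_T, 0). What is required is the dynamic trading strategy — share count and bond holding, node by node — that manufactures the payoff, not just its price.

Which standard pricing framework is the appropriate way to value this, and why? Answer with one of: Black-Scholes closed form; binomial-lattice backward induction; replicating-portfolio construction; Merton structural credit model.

Key observation: the task asks for the hedge itself — share and bond holdings at every node of the 4-period tree on spot 74 with factors 1.32/0.85 — which is exactly what the replicating-portfolio construction produces.

framework: replicating-portfolio construction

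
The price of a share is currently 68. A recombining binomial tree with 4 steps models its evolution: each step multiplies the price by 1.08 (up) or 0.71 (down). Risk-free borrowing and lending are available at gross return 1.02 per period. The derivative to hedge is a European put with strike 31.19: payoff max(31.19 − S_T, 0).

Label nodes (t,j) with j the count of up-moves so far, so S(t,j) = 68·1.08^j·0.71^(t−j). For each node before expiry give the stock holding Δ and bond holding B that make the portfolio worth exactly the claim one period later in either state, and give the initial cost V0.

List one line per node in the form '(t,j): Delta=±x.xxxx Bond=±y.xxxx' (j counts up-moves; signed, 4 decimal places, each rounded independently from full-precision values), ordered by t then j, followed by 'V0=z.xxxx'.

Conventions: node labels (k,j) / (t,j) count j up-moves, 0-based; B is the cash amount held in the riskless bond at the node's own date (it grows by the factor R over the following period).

(0,0): Delta=-0.0136 Bond=0.9971
(1,0): Delta=-0.0845 Bond=4.4390
(1,1): Delta=-0.0046 Bond=0.3548
(2,0): Delta=-0.4305 Bond=16.3912
(2,1): Delta=-0.0404 Bond=2.2316
(2,2): Delta=0.0000 Bond=0.0000
(3,0): Delta=-1.0000 Bond=30.5784
(3,1): Delta=-0.3581 Bond=14.0366
(3,2): Delta=0.0000 Bond=0.0000
(3,3): Delta=0.0000 Bond=0.0000
V0=0.0736

The replicating-portfolio and risk-neutral prices coincide; use p* = (1.02−0.71)/(1.08−0.71) = 0.8378 for the latter.
Terminal payoffs: V(4,0)=13.9101, V(4,1)=4.9050, V(4,2)=0.0000, V(4,3)=0.0000, V(4,4)=0.0000
(3,0): S=24.3379. Δ = (V_up−V_dn)/(S_up−S_dn) = (4.9050−13.9101)/(26.2850−17.2799) = -1.0000. V = [p*·4.9050 + (1−p*)·13.9101]/1.02 = 6.2405. B = V − Δ·S = 30.5784.
(3,1): S=37.0211. Δ = (V_up−V_dn)/(S_up−S_dn) = (0.0000−4.9050)/(39.9828−26.2850) = -0.3581. V = [p*·0.0000 + (1−p*)·4.9050]/1.02 = 0.7798. B = V − Δ·S = 14.0366.
(3,2): S=56.3138. Δ = (V_up−V_dn)/(S_up−S_dn) = (0.0000−0.0000)/(60.8189−39.9828) = 0.0000. V = [p*·0.0000 + (1−p*)·0.0000]/1.02 = 0.0000. B = V − Δ·S = 0.0000.
(3,3): S=85.6604. Δ = (V_up−V_dn)/(S_up−S_dn) = (0.0000−0.0000)/(92.5132−60.8189) = 0.0000. V = [p*·0.0000 + (1−p*)·0.0000]/1.02 = 0.0000. B = V − Δ·S = 0.0000.
(2,0): S=34.2788. Δ = (V_up−V_dn)/(S_up−S_dn) = (0.7798−6.2405)/(37.0211−24.3379) = -0.4305. V = [p*·0.7798 + (1−p*)·6.2405]/1.02 = 1.6327. B = V − Δ·S = 16.3912.
(2,1): S=52.1424. Δ = (V_up−V_dn)/(S_up−S_dn) = (0.0000−0.7798)/(56.3138−37.0211) = -0.0404. V = [p*·0.0000 + (1−p*)·0.7798]/1.02 = 0.1240. B = V − Δ·S = 2.2316.
(2,2): S=79.3152. Δ = (V_up−V_dn)/(S_up−S_dn) = (0.0000−0.0000)/(85.6604−56.3138) = 0.0000. V = [p*·0.0000 + (1−p*)·0.0000]/1.02 = 0.0000. B = V − Δ·S = 0.0000.
(1,0): S=48.2800. Δ = (V_up−V_dn)/(S_up−S_dn) = (0.1240−1.6327)/(52.1424−34.2788) = -0.0845. V = [p*·0.1240 + (1−p*)·1.6327]/1.02 = 0.3614. B = V − Δ·S = 4.4390.
(1,1): S=73.4400. Δ = (V_up−V_dn)/(S_up−S_dn) = (0.0000−0.1240)/(79.3152−52.1424) = -0.0046. V = [p*·0.0000 + (1−p*)·0.1240]/1.02 = 0.0197. B = V − Δ·S = 0.3548.
(0,0): S=68.0000. Δ = (V_up−V_dn)/(S_up−S_dn) = (0.0197−0.3614)/(73.4400−48.2800) = -0.0136. V = [p*·0.0197 + (1−p*)·0.3614]/1.02 = 0.0736. B = V − Δ·S = 0.9971.
Sanity check at the root: Δ(0,0)·S0 + B(0,0) reproduces V0 = 0.0736.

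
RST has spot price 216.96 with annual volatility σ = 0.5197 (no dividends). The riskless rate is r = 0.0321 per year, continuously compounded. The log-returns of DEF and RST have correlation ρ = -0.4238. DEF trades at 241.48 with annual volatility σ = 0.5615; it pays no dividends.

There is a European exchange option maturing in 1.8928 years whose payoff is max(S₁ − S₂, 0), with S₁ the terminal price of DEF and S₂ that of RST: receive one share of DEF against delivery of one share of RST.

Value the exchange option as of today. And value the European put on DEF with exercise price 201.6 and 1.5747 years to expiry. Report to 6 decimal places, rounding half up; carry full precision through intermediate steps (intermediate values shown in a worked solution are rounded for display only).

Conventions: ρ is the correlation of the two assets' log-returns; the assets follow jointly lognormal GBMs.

σ_eff = √(σ₁² + σ₂² − 2ρσ₁σ₂) = √(0.5615² + 0.5197² − 2·-0.4238·0.5615·0.5197) = 0.912529
d₁ = (ln(S₁/S₂) + (q₂ − q₁ + σ_eff²/2)T) / (σ_eff√T) = (ln(241.48/216.96) + (0.0 − 0.0 + 0.416355)·1.8928) / 1.255449 = 0.713012
d₂ = d₁ − σ_eff√T = 0.713012 − 1.255449 = -0.542438
N(d₁) = 0.762081,  N(d₂) = 0.293759
V = S₁·e^{−q₁T}·N(d₁) − S₂·e^{−q₂T}·N(d₂) = 184.027265 − 63.733855 = 120.293410
[vanilla: DEF put K=201.6]
σ√T = 0.5615·√1.5747 = 0.704610
d₁ = (ln(S/K) + (r+σ²/2)T) / (σ√T) = (ln(241.48/201.6) + (0.0321+0.5615²/2)·1.5747) / 0.704610 = (0.180501 + 0.298785) / 0.704610 = 0.680215
d₂ = d₁ − σ√T = 0.680215 − 0.704610 = -0.024394
e^{−rT} = 0.950708
N(−d₁) = 0.248184,  N(−d₂) = 0.509731
price = K·e^{−rT}·N(−d₂) − S·N(−d₁) = 97.696473 − 59.931478 = 37.764995

exchange price = 120.293410
price(DEF put K=201.6) = 37.764995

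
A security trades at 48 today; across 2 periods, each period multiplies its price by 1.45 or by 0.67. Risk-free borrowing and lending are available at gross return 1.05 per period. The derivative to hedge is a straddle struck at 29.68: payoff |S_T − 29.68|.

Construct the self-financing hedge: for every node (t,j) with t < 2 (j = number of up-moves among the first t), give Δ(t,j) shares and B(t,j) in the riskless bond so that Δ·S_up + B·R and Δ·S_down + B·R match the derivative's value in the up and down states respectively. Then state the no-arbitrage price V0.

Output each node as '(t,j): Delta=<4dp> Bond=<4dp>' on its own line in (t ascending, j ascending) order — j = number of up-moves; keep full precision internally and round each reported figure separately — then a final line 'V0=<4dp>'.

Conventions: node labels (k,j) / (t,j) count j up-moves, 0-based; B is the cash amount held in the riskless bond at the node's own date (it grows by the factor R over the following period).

The replicating-portfolio and risk-neutral prices coincide; use p* = (1.05−0.67)/(1.45−0.67) = 0.4872 for the latter.
Payoffs at expiry: V(2,0)=8.1328, V(2,1)=16.9520, V(2,2)=71.2400
(1,0): S=32.1600. Δ = (V_up−V_dn)/(S_up−S_dn) = (16.9520−8.1328)/(46.6320−21.5472) = 0.3516. V = [p*·16.9520 + (1−p*)·8.1328]/1.05 = 11.8375. B = V − Δ·S = 0.5308.
(1,1): S=69.6000. Δ = (V_up−V_dn)/(S_up−S_dn) = (71.2400−16.9520)/(100.9200−46.6320) = 1.0000. V = [p*·71.2400 + (1−p*)·16.9520]/1.05 = 41.3333. B = V − Δ·S = -28.2667.
(0,0): S=48.0000. Δ = (V_up−V_dn)/(S_up−S_dn) = (41.3333−11.8375)/(69.6000−32.1600) = 0.7878. V = [p*·41.3333 + (1−p*)·11.8375]/1.05 = 24.9593. B = V − Δ·S = -12.8559.
Check: Δ(0,0)·S0 + B(0,0) = 24.9593 = V0.

(0,0): Delta=0.7878 Bond=-12.8559
(1,0): Delta=0.3516 Bond=0.5308
(1,1): Delta=1.0000 Bond=-28.2667
V0=24.9593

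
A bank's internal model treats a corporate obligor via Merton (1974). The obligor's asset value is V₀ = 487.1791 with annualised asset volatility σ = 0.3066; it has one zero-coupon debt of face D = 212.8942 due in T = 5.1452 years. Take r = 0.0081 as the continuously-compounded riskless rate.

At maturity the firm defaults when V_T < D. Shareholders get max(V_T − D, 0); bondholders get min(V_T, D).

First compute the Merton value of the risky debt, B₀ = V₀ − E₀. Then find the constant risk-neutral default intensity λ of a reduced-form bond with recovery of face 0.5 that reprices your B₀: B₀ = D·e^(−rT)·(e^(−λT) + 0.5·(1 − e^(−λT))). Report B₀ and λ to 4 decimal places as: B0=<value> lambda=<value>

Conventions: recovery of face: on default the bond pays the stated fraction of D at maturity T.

Equity is a call on the firm's assets struck at D = 212.8942:
d₁ = [ln(V₀/D) + (r + σ²/2)T] / (σ√T)
   = [ln(487.1791/212.8942) + (0.0081 + 0.5·0.3066²)·5.1452] / (0.3066·√5.1452)
   = [0.827836 + 0.283510] / 0.695462 = 1.597997
d₂ = d₁ − σ√T = 1.597997 − 0.695462 = 0.902536
N(d₁) = 0.944978,  N(d₂) = 0.816614,  e^(−rT) = 0.959180
E₀ = V₀·N(d₁) − D·e^(−rT)·N(d₂)
   = 487.1791·0.944978 − 212.8942·0.959180·0.816614 = 293.617885
B₀ = V₀ − E₀ = 487.1791 − 293.617885 = 193.561215
e^(−λT) = (B₀·e^(rT)/D − 0.5)/(1 − 0.5) = (193.5612·1.042557/212.8942 − 0.5)/0.5 = 0.89576360
λ = −ln(0.89576360)/5.1452 = 0.021394

B0=193.5612 lambda=0.0214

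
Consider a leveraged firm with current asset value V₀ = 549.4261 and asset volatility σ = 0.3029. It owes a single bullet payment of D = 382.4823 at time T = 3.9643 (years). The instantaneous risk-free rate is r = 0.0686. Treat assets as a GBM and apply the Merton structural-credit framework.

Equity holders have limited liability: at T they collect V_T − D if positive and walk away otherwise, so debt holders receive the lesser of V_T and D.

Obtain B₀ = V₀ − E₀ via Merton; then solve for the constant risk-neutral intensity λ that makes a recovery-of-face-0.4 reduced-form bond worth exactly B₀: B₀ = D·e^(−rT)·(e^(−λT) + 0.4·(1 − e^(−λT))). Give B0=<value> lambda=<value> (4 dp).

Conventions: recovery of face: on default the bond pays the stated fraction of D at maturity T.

B0=273.7254 lambda=0.0269

Apply the equity-as-call identities (strike 382.4823, horizon 3.9643 years):
d₁ = [ln(V₀/D) + (r + σ²/2)T] / (σ√T)
   = [ln(549.4261/382.4823) + (0.0686 + 0.5·0.3029²)·3.9643] / (0.3029·√3.9643)
   = [0.362192 + 0.453810] / 0.603091 = 1.353034
d₂ = d₁ − σ√T = 1.353034 − 0.603091 = 0.749943
N(d₁) = 0.911978,  N(d₂) = 0.773356,  e^(−rT) = 0.761892
E₀ = V₀·N(d₁) − D·e^(−rT)·N(d₂)
   = 549.4261·0.911978 − 382.4823·0.761892·0.773356 = 275.700703
B₀ = V₀ − E₀ = 549.4261 − 275.700703 = 273.725397
e^(−λT) = (B₀·e^(rT)/D − 0.4)/(1 − 0.4) = (273.7254·1.312523/382.4823 − 0.4)/0.6 = 0.89885584
λ = −ln(0.89885584)/3.9643 = 0.026898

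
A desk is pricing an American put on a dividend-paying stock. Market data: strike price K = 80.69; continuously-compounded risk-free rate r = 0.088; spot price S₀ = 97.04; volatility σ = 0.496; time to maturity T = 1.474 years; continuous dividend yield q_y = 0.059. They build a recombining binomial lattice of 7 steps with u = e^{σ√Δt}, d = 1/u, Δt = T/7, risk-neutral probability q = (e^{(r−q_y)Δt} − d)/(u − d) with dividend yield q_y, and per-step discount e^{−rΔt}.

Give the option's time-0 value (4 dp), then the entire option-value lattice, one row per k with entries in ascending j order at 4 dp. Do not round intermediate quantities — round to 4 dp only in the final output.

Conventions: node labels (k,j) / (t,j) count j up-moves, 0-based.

price = 11.5722
tree:
11.5722
16.7449 5.8922
23.5530 9.3311 2.0422
31.9971 14.4717 3.5976 0.2754
41.6454 21.8290 6.3114 0.5164 0.0000
49.5934 31.6661 11.0198 0.9682 0.0000 0.0000
55.9234 41.6454 19.1361 1.8153 0.0000 0.0000 0.0000
60.9649 49.5934 31.6661 3.4036 0.0000 0.0000 0.0000 0.0000

params: Δt=0.21057 u=1.25559 d=0.79644 q=0.45668 e^(-rΔt)=0.98164
t_7 payoffs: 60.9649 49.5934 31.6661 3.4036 0.0000 0.0000 0.0000 0.0000
k=6: node(6,0) S=24.7666 payoff=55.9234 vs cont=54.7478 → 55.9234 [stop]  node(6,1) S=39.0446 payoff=41.6454 vs cont=40.6461 → 41.6454 [stop]  node(6,2) S=61.5539 payoff=19.1361 vs cont=18.4146 → 19.1361 [stop]  node(6,3) S=97.0400 payoff=0.0000 vs cont=1.8153 → 1.8153 [wait]  node(6,4) S=152.9839 payoff=0.0000 vs cont=0.0000 → 0.0000 [wait]  node(6,5) S=241.1797 payoff=0.0000 vs cont=0.0000 → 0.0000 [wait]  node(6,6) S=380.2208 payoff=0.0000 vs cont=0.0000 → 0.0000 [wait]
k=5: node(5,0) S=31.0966 payoff=49.5934 vs cont=48.4959 → 49.5934 [stop]  node(5,1) S=49.0239 payoff=31.6661 vs cont=30.7899 → 31.6661 [stop]  node(5,2) S=77.2864 payoff=3.4036 vs cont=11.0198 → 11.0198 [wait]  node(5,3) S=121.8424 payoff=0.0000 vs cont=0.9682 → 0.9682 [wait]  node(5,4) S=192.0849 payoff=0.0000 vs cont=0.0000 → 0.0000 [wait]  node(5,5) S=302.8226 payoff=0.0000 vs cont=0.0000 → 0.0000 [wait]
k=4: node(4,0) S=39.0446 payoff=41.6454 vs cont=40.6461 → 41.6454 [stop]  node(4,1) S=61.5539 payoff=19.1361 vs cont=21.8290 → 21.8290 [wait]  node(4,2) S=97.0400 payoff=0.0000 vs cont=6.3114 → 6.3114 [wait]  node(4,3) S=152.9839 payoff=0.0000 vs cont=0.5164 → 0.5164 [wait]  node(4,4) S=241.1797 payoff=0.0000 vs cont=0.0000 → 0.0000 [wait]
k=3: node(3,0) S=49.0239 payoff=31.6661 vs cont=31.9971 → 31.9971 [wait]  node(3,1) S=77.2864 payoff=3.4036 vs cont=14.4717 → 14.4717 [wait]  node(3,2) S=121.8424 payoff=0.0000 vs cont=3.5976 → 3.5976 [wait]  node(3,3) S=192.0849 payoff=0.0000 vs cont=0.2754 → 0.2754 [wait]
k=2: node(2,0) S=61.5539 payoff=19.1361 vs cont=23.5530 → 23.5530 [wait]  node(2,1) S=97.0400 payoff=0.0000 vs cont=9.3311 → 9.3311 [wait]  node(2,2) S=152.9839 payoff=0.0000 vs cont=2.0422 → 2.0422 [wait]
k=1: node(1,0) S=77.2864 payoff=3.4036 vs cont=16.7449 → 16.7449 [wait]  node(1,1) S=121.8424 payoff=0.0000 vs cont=5.8922 → 5.8922 [wait]
k=0: node(0,0) S=97.0400 payoff=0.0000 vs cont=11.5722 → 11.5722 [wait]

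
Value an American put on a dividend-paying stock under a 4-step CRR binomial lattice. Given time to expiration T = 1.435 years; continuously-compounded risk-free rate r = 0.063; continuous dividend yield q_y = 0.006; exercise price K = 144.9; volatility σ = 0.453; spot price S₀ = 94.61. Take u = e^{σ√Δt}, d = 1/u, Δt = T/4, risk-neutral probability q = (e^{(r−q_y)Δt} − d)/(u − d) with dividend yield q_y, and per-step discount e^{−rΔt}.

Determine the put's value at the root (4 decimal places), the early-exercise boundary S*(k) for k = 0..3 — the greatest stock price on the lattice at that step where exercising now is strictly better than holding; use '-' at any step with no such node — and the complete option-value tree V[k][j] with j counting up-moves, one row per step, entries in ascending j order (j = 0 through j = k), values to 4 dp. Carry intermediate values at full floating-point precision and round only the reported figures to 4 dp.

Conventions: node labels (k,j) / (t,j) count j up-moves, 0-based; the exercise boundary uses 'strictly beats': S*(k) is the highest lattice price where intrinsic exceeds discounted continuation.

params: Δt=0.35875 u=1.31170 d=0.76237 q=0.47019 e^(-rΔt)=0.97765
t_4 payoffs: 112.9410 89.9124 50.2900 0.0000 0.0000
t_3: node(3,0) S=41.9207 payoff=102.9793 vs cont=99.8312 → 102.9793 [stop]  node(3,1) S=72.1275 payoff=72.7725 vs cont=69.6894 → 72.7725 [stop]  node(3,2) S=124.1004 payoff=20.7996 vs cont=26.0488 → 26.0488 [wait]  node(3,3) S=213.5234 payoff=0.0000 vs cont=0.0000 → 0.0000 [wait]  ⇒ S*(3)=72.1275
t_2: node(2,0) S=54.9876 payoff=89.9124 vs cont=86.7924 → 89.9124 [stop]  node(2,1) S=94.6100 payoff=50.2900 vs cont=49.6682 → 50.2900 [stop]  node(2,2) S=162.7831 payoff=0.0000 vs cont=13.4925 → 13.4925 [wait]  ⇒ S*(2)=94.6100
t_1: node(1,0) S=72.1275 payoff=72.7725 vs cont=69.6894 → 72.7725 [stop]  node(1,1) S=124.1004 payoff=20.7996 vs cont=32.2510 → 32.2510 [wait]  ⇒ S*(1)=72.1275
t_0: node(0,0) S=94.6100 payoff=50.2900 vs cont=52.5192 → 52.5192 [wait]  ⇒ S*(0)=-

price = 52.5192
boundary = - 72.1275 94.6100 72.1275
tree:
52.5192
72.7725 32.2510
89.9124 50.2900 13.4925
102.9793 72.7725 26.0488 0.0000
112.9410 89.9124 50.2900 0.0000 0.0000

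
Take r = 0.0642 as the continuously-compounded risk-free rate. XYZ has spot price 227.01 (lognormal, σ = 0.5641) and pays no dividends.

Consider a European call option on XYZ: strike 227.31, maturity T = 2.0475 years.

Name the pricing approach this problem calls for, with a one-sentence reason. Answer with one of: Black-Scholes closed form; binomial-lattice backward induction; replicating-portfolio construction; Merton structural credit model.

Key observation: with XYZ following a GBM at constant σ and r, the European call struck at 227.31 prices in closed form — nothing here needs a stepwise model or a balance sheet.

framework: Black-Scholes closed form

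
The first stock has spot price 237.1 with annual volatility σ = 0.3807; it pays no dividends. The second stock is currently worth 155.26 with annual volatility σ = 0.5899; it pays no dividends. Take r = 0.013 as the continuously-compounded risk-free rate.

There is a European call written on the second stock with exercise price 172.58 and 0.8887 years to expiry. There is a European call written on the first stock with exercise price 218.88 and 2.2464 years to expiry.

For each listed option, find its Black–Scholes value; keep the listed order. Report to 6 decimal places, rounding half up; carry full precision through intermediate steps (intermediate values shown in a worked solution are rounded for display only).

price(the second stock call K=172.58) = 28.514426
price(the first stock call K=218.88) = 63.650504

[the second stock call K=172.58]
σ√T = 0.5899·√0.8887 = 0.556104
d₁ = (ln(S/K) + (r+σ²/2)T) / (σ√T) = (ln(155.26/172.58) + (0.013+0.5899²/2)·0.8887) / 0.556104 = (-0.105760 + 0.166179) / 0.556104 = 0.108647
d₂ = d₁ − σ√T = 0.108647 − 0.556104 = -0.447457
e^{−rT} = 0.988513
N(d₁) = 0.543259,  N(d₂) = 0.327273
price = S·N(d₁) − K·e^{−rT}·N(d₂) = 84.346368 − 55.831942 = 28.514426
[the first stock call K=218.88]
σ√T = 0.3807·√2.2464 = 0.570593
d₁ = (ln(S/K) + (r+σ²/2)T) / (σ√T) = (ln(237.1/218.88) + (0.013+0.3807²/2)·2.2464) / 0.570593 = (0.079958 + 0.191991) / 0.570593 = 0.476609
d₂ = d₁ − σ√T = 0.476609 − 0.570593 = -0.093984
e^{−rT} = 0.971219
N(d₁) = 0.683180,  N(d₂) = 0.462561
price = S·N(d₁) − K·e^{−rT}·N(d₂) = 161.981908 − 98.331404 = 63.650504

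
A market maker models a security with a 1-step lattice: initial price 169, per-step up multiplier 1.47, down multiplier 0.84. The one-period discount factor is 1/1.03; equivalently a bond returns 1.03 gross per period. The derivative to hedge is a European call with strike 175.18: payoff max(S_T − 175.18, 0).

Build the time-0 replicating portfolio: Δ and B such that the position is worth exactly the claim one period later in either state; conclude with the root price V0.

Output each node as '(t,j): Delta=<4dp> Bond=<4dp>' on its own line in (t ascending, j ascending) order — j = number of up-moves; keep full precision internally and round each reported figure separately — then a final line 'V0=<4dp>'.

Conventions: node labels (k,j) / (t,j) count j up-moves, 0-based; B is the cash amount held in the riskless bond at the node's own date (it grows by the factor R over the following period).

Since d<R<u, set p* = (R−d)/(u−d) = 0.3016; price each node as the discounted p*-expectation of its children.
Expiry values: V(1,0)=0.0000, V(1,1)=73.2500
  t=0,j=0: stock 169.0000 → up 248.4300 (V=73.2500), down 141.9600 (V=0.0000). Price 21.4478; hedge Δ=0.6880, bond B=-94.8220.
Check: Δ(0,0)·S0 + B(0,0) = 21.4478 = V0.

(0,0): Delta=0.6880 Bond=-94.8220
V0=21.4478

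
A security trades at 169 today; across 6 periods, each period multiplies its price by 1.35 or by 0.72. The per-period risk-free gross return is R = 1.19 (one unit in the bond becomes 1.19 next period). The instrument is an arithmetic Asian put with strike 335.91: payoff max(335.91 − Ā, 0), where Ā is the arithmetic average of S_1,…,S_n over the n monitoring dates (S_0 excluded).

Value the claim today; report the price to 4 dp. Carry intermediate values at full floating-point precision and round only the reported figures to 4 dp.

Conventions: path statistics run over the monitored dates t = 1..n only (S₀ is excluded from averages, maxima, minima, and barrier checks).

price = 22.1036

No-arbitrage gives p* = (R−d)/(u−d) = 0.7460: enumerate every path, weight its payoff by its p*-probability, and discount by R^6.
Enumerate all 2^6 = 64 price paths (U = up ×1.35, D = down ×0.72); each path with k up-moves has probability p*^k·(1−p*)^(6−k).
DDDDDD: Ā=62.3383, payoff=273.5717, prob=0.000268
UDDDDD: Ā=116.8842, payoff=219.0258, prob=0.000788
DUDDDD: Ā=99.1392, payoff=236.7708, prob=0.000788
UUDDDD: Ā=185.8860, payoff=150.0240, prob=0.002315
DDUDDD: Ā=86.3628, payoff=249.5472, prob=0.000788
UDUDDD: Ā=161.9303, payoff=173.9797, prob=0.002315
DUUDDD: Ā=144.1853, payoff=191.7247, prob=0.002315
UUUDDD: Ā=270.3474, payoff=65.5626, prob=0.006802
DDDUDD: Ā=77.1638, payoff=258.7462, prob=0.000788
UDDUDD: Ā=144.6822, payoff=191.2278, prob=0.002315
DUDUDD: Ā=126.9372, payoff=208.9728, prob=0.002315
UUDUDD: Ā=238.0072, payoff=97.9028, prob=0.006802
DDUUDD: Ā=114.1608, payoff=221.7492, prob=0.002315
UDUUDD: Ā=214.0514, payoff=121.8586, prob=0.006802
DUUUDD: Ā=196.3064, payoff=139.6036, prob=0.006802
UUUUDD: Ā=368.0745, payoff=0.0000, prob=0.019980
DDDDUD: Ā=70.5405, payoff=265.3695, prob=0.000788
UDDDUD: Ā=132.2635, payoff=203.6465, prob=0.002315
DUDDUD: Ā=114.5185, payoff=221.3915, prob=0.002315
UUDDUD: Ā=214.7222, payoff=121.1878, prob=0.006802
DDUDUD: Ā=101.7421, payoff=234.1679, prob=0.002315
UDUDUD: Ā=190.7664, payoff=145.1436, prob=0.006802
DUUDUD: Ā=173.0214, payoff=162.8886, prob=0.006802
UUUDUD: Ā=324.4152, payoff=11.4948, prob=0.019980
DDDUUD: Ā=92.5431, payoff=243.3669, prob=0.002315
UDDUUD: Ā=173.5183, payoff=162.3917, prob=0.006802
DUDUUD: Ā=155.7733, payoff=180.1367, prob=0.006802
UUDUUD: Ā=292.0749, payoff=43.8351, prob=0.019980
DDUUUD: Ā=142.9969, payoff=192.9131, prob=0.006802
UDUUUD: Ā=268.1192, payoff=67.7908, prob=0.019980
DUUUUD: Ā=250.3742, payoff=85.5358, prob=0.019980
UUUUUD: Ā=469.4515, payoff=0.0000, prob=0.058690
DDDDDU: Ā=65.7718, payoff=270.1382, prob=0.000788
UDDDDU: Ā=123.3221, payoff=212.5879, prob=0.002315
DUDDDU: Ā=105.5771, payoff=230.3329, prob=0.002315
UUDDDU: Ā=197.9570, payoff=137.9530, prob=0.006802
DDUDDU: Ā=92.8007, payoff=243.1093, prob=0.002315
UDUDDU: Ā=174.0012, payoff=161.9088, prob=0.006802
DUUDDU: Ā=156.2562, payoff=179.6538, prob=0.006802
UUUDDU: Ā=292.9804, payoff=42.9296, prob=0.019980
DDDUDU: Ā=83.6016, payoff=252.3084, prob=0.002315
UDDUDU: Ā=156.7531, payoff=179.1569, prob=0.006802
DUDUDU: Ā=139.0081, payoff=196.9019, prob=0.006802
UUDUDU: Ā=260.6402, payoff=75.2698, prob=0.019980
DDUUDU: Ā=126.2317, payoff=209.6783, prob=0.006802
UDUUDU: Ā=236.6844, payoff=99.2256, prob=0.019980
DUUUDU: Ā=218.9394, payoff=116.9706, prob=0.019980
UUUUDU: Ā=410.5114, payoff=0.0000, prob=0.058690
DDDDUU: Ā=76.9784, payoff=258.9316, prob=0.002315
UDDDUU: Ā=144.3344, payoff=191.5756, prob=0.006802
DUDDUU: Ā=126.5894, payoff=209.3206, prob=0.006802
UUDDUU: Ā=237.3552, payoff=98.5548, prob=0.019980
DDUDUU: Ā=113.8130, payoff=222.0970, prob=0.006802
UDUDUU: Ā=213.3994, payoff=122.5106, prob=0.019980
DUUDUU: Ā=195.6544, payoff=140.2556, prob=0.019980
UUUDUU: Ā=366.8521, payoff=0.0000, prob=0.058690
DDDUUU: Ā=104.6140, payoff=231.2960, prob=0.006802
UDDUUU: Ā=196.1513, payoff=139.7587, prob=0.019980
DUDUUU: Ā=178.4063, payoff=157.5037, prob=0.019980
UUDUUU: Ā=334.5118, payoff=1.3982, prob=0.058690
DDUUUU: Ā=165.6299, payoff=170.2801, prob=0.019980
UDUUUU: Ā=310.5560, payoff=25.3540, prob=0.058690
DUUUUU: Ā=292.8110, payoff=43.0990, prob=0.058690
UUUUUU: Ā=549.0207, payoff=0.0000, prob=0.172403
Price = Σ prob·payoff / R^6 = 62.769034 / 2.839761 = 22.1036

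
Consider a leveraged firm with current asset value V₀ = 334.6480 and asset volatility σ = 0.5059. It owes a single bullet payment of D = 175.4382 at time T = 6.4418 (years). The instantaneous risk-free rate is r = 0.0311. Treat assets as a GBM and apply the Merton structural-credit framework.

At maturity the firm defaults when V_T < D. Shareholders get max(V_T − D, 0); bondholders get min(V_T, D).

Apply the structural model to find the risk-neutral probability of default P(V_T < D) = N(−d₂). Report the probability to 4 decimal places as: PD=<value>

PD=0.4932

Equity is a call on the firm's assets struck at D = 175.4382:
d₁ = [ln(V₀/D) + (r + σ²/2)T] / (σ√T)
   = [ln(334.6480/175.4382) + (0.0311 + 0.5·0.5059²)·6.4418] / (0.5059·√6.4418)
   = [0.645792 + 1.024680] / 1.284010 = 1.300981
d₂ = d₁ − σ√T = 1.300981 − 1.284010 = 0.016972
risk-neutral PD = N(−d₂) = N(-0.016972) = 0.493230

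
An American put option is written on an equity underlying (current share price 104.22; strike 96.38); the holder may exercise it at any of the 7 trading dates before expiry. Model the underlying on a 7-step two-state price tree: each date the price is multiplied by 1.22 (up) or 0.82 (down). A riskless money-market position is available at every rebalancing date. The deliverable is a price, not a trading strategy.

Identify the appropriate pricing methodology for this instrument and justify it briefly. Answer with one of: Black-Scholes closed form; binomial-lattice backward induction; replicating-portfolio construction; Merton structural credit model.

Key observation: with exercise allowed before expiry on a discrete up/down model (7 steps from spot 104.22), the strike-96.38 put's value must be rolled back through the tree testing early exercise at each node.

framework: binomial-lattice backward induction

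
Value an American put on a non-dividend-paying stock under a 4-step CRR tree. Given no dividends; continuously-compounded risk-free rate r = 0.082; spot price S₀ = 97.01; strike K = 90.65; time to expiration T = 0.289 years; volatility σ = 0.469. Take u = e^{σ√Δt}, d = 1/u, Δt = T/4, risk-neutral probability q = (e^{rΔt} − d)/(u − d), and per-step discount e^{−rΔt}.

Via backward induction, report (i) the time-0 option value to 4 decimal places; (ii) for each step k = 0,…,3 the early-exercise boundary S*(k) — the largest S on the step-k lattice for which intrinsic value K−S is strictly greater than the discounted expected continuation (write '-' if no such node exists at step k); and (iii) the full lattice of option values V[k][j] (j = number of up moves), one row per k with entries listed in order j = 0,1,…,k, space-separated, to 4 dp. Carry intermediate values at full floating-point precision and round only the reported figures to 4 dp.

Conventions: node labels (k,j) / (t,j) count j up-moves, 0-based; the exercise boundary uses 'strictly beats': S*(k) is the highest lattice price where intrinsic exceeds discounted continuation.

price = 5.9977
boundary = - - - 66.4614
tree:
5.9977
9.9743 1.9648
15.9834 3.8910 0.0000
24.1886 7.7054 0.0000 0.0000
32.0604 15.2592 0.0000 0.0000 0.0000

Δt=0.07225, u=1.13435, d=0.88156, q=0.49203, disc=e^(-rΔt)=0.99409
k=4 terminal: V=max(K-S,0) → 32.0604 15.2592 0.0000 0.0000 0.0000
k=3: j=0 S=66.4614 intr=24.1886 cont=23.6531 V=24.1886[EX]; j=1 S=85.5200 intr=5.1300 cont=7.7054 V=7.7054[hold]; j=2 S=110.0438 intr=0.0000 cont=0.0000 V=0.0000[hold]; j=3 S=141.6001 intr=0.0000 cont=0.0000 V=0.0000[hold]  S*(3)=66.4614
k=2: j=0 S=75.3908 intr=15.2592 cont=15.9834 V=15.9834[hold]; j=1 S=97.0100 intr=0.0000 cont=3.8910 V=3.8910[hold]; j=2 S=124.8287 intr=0.0000 cont=0.0000 V=0.0000[hold]  S*(2)=-
k=1: j=0 S=85.5200 intr=5.1300 cont=9.9743 V=9.9743[hold]; j=1 S=110.0438 intr=0.0000 cont=1.9648 V=1.9648[hold]  S*(1)=-
k=0: j=0 S=97.0100 intr=0.0000 cont=5.9977 V=5.9977[hold]  S*(0)=-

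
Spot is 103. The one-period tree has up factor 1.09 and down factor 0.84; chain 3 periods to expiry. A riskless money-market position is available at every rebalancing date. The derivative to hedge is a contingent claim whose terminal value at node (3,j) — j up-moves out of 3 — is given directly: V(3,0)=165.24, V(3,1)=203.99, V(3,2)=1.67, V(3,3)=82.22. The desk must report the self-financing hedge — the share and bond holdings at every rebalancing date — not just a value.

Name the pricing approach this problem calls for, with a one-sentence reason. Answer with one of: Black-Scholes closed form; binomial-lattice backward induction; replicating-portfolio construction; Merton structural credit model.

Key observation: since the answer must list Δ and B at each node of the 1.09/0.84 lattice on 103, the replicating-portfolio method — solving the two-state system at every node — is the one that applies.

framework: replicating-portfolio construction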